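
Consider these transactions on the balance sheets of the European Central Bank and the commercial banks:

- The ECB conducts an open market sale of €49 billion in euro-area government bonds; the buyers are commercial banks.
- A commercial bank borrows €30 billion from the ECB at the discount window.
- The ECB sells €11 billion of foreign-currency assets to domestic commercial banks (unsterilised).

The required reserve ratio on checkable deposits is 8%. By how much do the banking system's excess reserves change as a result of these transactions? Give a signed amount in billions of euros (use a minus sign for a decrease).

OMO sale (to banks) €49 billion: reserves −€49B, deposits 0.
Discount-window loan €30 billion: reserves +€30B, deposits 0.
FX sale €11 billion: reserves −€11B, deposits 0.
Totals: Δreserves = −€30B, Δdeposits = 0.
Δrequired reserves = 8% × 0 = 0.
Δexcess reserves = Δreserves − Δrequired = −€30B − (0) = -€30 billion.

-€30 billion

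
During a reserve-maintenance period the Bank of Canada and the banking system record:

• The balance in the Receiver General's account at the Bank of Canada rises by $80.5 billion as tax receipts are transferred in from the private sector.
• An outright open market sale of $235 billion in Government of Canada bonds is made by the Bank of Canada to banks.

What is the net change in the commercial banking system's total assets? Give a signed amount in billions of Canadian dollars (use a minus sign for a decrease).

-$80.5 billion

Government account inflow $80.5 billion: bank balance sheets shrink → −$80.5B.
OMO sale (to banks) $235 billion: just an asset swap on bank balance sheets → 0.
Net: −80.5 + 0 = -$80.5 billion.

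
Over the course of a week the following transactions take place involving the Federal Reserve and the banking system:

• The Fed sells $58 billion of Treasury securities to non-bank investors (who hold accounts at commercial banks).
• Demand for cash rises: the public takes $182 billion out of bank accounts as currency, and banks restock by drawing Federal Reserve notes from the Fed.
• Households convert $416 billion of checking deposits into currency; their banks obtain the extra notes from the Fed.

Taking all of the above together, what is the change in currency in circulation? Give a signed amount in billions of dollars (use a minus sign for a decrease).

+$598 billion

Fed balance sheet:
  Assets:      Securities −$58B
  Liabilities: Bank reserves −$656B, Currency in circulation +$598B
So the change in currency in circulation is +$598 billion.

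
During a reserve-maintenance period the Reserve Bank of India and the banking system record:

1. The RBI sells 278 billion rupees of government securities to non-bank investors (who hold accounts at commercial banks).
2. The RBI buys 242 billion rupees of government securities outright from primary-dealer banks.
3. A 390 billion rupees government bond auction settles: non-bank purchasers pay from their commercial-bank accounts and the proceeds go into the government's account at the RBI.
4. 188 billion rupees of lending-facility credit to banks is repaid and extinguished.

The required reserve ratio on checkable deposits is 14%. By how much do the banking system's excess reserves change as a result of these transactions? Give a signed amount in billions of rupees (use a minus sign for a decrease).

Asset sale (to non-banks) 278 billion rupees: reserves −278B, deposits −278B.
OMO purchase (from banks) 242 billion rupees: reserves +242B, deposits 0.
Government account inflow 390 billion rupees: reserves −390B, deposits −390B.
Discount-window repayment 188 billion rupees: reserves −188B, deposits 0.
Totals: Δreserves = −614B, Δdeposits = −668B.
Δrequired reserves = 14% × −668B = −93.52B.
Δexcess reserves = Δreserves − Δrequired = −614B − (−93.52B) = -520.48 billion.

-520.48 billion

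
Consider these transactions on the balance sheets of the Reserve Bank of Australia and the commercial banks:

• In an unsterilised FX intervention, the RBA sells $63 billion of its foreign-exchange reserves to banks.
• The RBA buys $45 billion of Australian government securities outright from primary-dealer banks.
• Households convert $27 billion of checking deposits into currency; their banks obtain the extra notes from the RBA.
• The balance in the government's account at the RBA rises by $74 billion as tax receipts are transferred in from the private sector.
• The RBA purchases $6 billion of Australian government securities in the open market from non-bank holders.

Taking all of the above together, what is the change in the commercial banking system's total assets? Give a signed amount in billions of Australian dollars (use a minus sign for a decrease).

-$95 billion

RBA balance sheet:
  Assets:      Securities +$51B, Foreign assets −$63B
  Liabilities: Bank reserves −$113B, Currency in circulation +$27B, Government deposits +$74B
Commercial banking system:
  Assets:      Reserves at CB −$113B, Securities −$45B, Foreign assets +$63B
  Liabilities: Checkable deposits −$95B
Change in total bank assets = -$95 billion.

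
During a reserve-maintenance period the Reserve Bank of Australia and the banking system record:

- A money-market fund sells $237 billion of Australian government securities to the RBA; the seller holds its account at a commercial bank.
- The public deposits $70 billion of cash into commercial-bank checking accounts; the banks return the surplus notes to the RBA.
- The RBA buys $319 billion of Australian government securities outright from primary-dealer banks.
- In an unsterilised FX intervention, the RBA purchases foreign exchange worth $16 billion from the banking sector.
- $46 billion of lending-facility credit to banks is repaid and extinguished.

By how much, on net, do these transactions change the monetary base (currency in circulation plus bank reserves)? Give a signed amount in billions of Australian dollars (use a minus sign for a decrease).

+$526 billion

Asset purchase (from non-banks) $237 billion: RBA balance sheet expands → +$237B.
Currency deposit $70 billion: just a shift between currency and reserves — both are base money → 0.
OMO purchase (from banks) $319 billion: RBA balance sheet expands → +$319B.
FX purchase $16 billion: RBA balance sheet expands → +$16B.
Discount-window repayment $46 billion: RBA balance sheet contracts → −$46B.
Net: 237 + 0 + 319 + 16 − 46 = +$526 billion.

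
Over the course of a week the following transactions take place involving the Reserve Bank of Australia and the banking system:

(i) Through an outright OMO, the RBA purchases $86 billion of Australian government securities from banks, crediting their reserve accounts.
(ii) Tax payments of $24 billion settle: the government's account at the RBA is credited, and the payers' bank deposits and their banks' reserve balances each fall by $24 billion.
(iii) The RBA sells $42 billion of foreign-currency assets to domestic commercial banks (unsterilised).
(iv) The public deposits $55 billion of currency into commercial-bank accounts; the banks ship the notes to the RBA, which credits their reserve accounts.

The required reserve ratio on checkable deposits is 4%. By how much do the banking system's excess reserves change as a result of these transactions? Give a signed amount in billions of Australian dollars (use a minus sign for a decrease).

+$73.76 billion

OMO purchase (from banks) $86 billion: reserves +$86B, deposits 0.
Government account inflow $24 billion: reserves −$24B, deposits −$24B.
FX sale $42 billion: reserves −$42B, deposits 0.
Currency deposit $55 billion: reserves +$55B, deposits +$55B.
Totals: Δreserves = +$75B, Δdeposits = +$31B.
Δrequired reserves = 4% × +$31B = +$1.24B.
Δexcess reserves = Δreserves − Δrequired = +$75B − (+$1.24B) = +$73.76 billion.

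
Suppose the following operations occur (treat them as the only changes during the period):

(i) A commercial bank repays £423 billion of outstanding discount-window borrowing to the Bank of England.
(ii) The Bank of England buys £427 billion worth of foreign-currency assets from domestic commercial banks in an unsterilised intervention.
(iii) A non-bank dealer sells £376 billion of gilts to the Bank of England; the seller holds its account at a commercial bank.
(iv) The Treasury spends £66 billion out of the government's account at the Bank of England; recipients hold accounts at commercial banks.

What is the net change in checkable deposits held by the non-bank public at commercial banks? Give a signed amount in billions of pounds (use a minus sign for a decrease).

Discount-window repayment £423 billion: the counterparty is a bank, so public deposits are unchanged → 0.
FX purchase £427 billion: the counterparty is a bank, so public deposits are unchanged → 0.
Asset purchase (from non-banks) £376 billion: non-bank counterparties' bank balances rise → +£376B.
Government spending £66 billion: non-bank counterparties' bank balances rise → +£66B.
Net: 0 + 0 + 376 + 66 = +£442 billion.

+£442 billion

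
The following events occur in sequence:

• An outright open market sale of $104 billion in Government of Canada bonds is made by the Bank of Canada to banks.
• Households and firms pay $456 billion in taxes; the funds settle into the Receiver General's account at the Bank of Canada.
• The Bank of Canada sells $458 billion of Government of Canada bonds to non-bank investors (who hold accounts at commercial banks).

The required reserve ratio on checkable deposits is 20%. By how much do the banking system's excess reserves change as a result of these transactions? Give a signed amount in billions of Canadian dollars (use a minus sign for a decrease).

-$835.2 billion

OMO sale (to banks) $104 billion: reserves −$104B, deposits 0.
Government account inflow $456 billion: reserves −$456B, deposits −$456B.
Asset sale (to non-banks) $458 billion: reserves −$458B, deposits −$458B.
Totals: Δreserves = −$1018B, Δdeposits = −$914B.
Δrequired reserves = 20% × −$914B = −$182.8B.
Δexcess reserves = Δreserves − Δrequired = −$1018B − (−$182.8B) = -$835.2 billion.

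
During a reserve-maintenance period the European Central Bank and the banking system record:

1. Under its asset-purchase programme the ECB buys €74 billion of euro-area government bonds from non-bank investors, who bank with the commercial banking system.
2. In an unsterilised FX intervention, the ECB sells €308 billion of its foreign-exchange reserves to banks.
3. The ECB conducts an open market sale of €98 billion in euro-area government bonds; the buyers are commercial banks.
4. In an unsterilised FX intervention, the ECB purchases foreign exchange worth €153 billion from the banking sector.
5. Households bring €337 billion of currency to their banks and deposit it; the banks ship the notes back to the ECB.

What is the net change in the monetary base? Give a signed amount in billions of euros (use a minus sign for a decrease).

-€179 billion

Asset purchase (from non-banks) €74 billion: ECB balance sheet expands → +€74B.
FX sale €308 billion: ECB balance sheet contracts → −€308B.
OMO sale (to banks) €98 billion: ECB balance sheet contracts → −€98B.
FX purchase €153 billion: ECB balance sheet expands → +€153B.
Currency deposit €337 billion: just a shift between currency and reserves — both are base money → 0.
Net: 74 − 308 − 98 + 153 + 0 = -€179 billion.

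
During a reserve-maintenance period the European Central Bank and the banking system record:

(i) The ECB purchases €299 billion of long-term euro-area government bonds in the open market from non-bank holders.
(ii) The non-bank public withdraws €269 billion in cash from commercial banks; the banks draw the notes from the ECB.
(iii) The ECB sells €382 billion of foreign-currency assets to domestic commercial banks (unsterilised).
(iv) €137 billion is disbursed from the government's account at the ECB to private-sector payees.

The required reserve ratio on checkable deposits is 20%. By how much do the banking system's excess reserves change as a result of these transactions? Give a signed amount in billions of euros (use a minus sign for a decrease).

Asset purchase (from non-banks) €299 billion: reserves +€299B, deposits +€299B.
Currency withdrawal €269 billion: reserves −€269B, deposits −€269B.
FX sale €382 billion: reserves −€382B, deposits 0.
Government spending €137 billion: reserves +€137B, deposits +€137B.
Totals: Δreserves = −€215B, Δdeposits = +€167B.
Δrequired reserves = 20% × +€167B = +€33.4B.
Δexcess reserves = Δreserves − Δrequired = −€215B − (+€33.4B) = -€248.4 billion.

-€248.4 billion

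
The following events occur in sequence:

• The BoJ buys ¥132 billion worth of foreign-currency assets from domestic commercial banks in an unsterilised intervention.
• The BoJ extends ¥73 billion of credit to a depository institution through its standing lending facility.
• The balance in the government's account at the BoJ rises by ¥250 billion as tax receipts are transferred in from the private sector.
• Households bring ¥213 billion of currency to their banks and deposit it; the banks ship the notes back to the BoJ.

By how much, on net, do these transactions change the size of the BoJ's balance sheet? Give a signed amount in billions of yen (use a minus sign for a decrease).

FX purchase ¥132 billion: a BoJ asset is acquired → +¥132B.
Discount-window loan ¥73 billion: a BoJ asset is acquired → +¥73B.
Government account inflow ¥250 billion: only the composition of liabilities changes → 0.
Currency deposit ¥213 billion: only the composition of liabilities changes → 0.
Net: 132 + 73 + 0 + 0 = +¥205 billion.

+¥205 billion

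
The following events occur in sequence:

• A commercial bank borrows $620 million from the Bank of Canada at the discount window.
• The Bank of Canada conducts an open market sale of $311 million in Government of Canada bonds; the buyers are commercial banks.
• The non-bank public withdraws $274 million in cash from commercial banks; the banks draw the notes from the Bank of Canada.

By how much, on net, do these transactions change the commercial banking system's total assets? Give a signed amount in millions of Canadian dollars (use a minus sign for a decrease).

Bank of Canada balance sheet:
  Assets:      Securities −$311M, Loans to banks +$620M
  Liabilities: Bank reserves +$35M, Currency in circulation +$274M
Commercial banking system:
  Assets:      Reserves at CB +$35M, Securities +$311M
  Liabilities: Checkable deposits −$274M, Borrowings from CB +$620M
Change in total bank assets = +$346 million.

+$346 million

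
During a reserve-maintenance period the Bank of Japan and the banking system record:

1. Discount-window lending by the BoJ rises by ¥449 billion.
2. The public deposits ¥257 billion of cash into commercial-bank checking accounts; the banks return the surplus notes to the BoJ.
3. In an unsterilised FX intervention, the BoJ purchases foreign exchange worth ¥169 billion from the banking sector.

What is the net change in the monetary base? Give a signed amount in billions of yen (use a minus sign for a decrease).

Discount-window loan ¥449 billion: BoJ balance sheet expands → +¥449B.
Currency deposit ¥257 billion: just a shift between currency and reserves — both are base money → 0.
FX purchase ¥169 billion: BoJ balance sheet expands → +¥169B.
Net: 449 + 0 + 169 = +¥618 billion.

+¥618 billion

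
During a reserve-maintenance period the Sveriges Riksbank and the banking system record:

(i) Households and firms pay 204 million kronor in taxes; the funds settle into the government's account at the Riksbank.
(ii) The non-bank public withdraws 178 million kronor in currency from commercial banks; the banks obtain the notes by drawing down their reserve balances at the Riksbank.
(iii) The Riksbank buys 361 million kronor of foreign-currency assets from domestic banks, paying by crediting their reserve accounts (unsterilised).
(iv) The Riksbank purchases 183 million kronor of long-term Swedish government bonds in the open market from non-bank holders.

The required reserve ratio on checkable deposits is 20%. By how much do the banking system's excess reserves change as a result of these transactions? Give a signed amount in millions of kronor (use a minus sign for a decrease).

+201.8 million

Government account inflow 204 million kronor: reserves −204M, deposits −204M.
Currency withdrawal 178 million kronor: reserves −178M, deposits −178M.
FX purchase 361 million kronor: reserves +361M, deposits 0.
Asset purchase (from non-banks) 183 million kronor: reserves +183M, deposits +183M.
Totals: Δreserves = +162M, Δdeposits = −199M.
Δrequired reserves = 20% × −199M = −39.8M.
Δexcess reserves = Δreserves − Δrequired = +162M − (−39.8M) = +201.8 million.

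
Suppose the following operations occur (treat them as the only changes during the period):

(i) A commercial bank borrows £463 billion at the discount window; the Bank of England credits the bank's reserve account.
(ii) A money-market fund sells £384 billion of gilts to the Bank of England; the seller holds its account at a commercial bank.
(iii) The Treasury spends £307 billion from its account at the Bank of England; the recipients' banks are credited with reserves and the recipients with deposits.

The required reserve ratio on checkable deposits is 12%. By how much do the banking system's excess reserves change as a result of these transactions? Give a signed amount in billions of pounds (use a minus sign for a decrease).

Discount-window loan £463 billion: reserves +£463B, deposits 0.
Asset purchase (from non-banks) £384 billion: reserves +£384B, deposits +£384B.
Government spending £307 billion: reserves +£307B, deposits +£307B.
Totals: Δreserves = +£1154B, Δdeposits = +£691B.
Δrequired reserves = 12% × +£691B = +£82.92B.
Δexcess reserves = Δreserves − Δrequired = +£1154B − (+£82.92B) = +£1071.08 billion.

+£1071.08 billion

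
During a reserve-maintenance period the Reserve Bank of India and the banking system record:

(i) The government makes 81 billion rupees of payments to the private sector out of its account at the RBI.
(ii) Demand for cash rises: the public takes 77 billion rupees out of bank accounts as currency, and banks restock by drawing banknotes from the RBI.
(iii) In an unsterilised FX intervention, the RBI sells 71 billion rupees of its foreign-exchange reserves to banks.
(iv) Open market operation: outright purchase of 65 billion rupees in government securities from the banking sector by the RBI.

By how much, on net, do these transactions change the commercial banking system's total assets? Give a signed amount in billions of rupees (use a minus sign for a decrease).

RBI balance sheet:
  Assets:      Securities +65B, Foreign assets −71B
  Liabilities: Bank reserves −2B, Currency in circulation +77B, Government deposits −81B
Commercial banking system:
  Assets:      Reserves at CB −2B, Securities −65B, Foreign assets +71B
  Liabilities: Checkable deposits +4B
Change in total bank assets = +4 billion.

+4 billion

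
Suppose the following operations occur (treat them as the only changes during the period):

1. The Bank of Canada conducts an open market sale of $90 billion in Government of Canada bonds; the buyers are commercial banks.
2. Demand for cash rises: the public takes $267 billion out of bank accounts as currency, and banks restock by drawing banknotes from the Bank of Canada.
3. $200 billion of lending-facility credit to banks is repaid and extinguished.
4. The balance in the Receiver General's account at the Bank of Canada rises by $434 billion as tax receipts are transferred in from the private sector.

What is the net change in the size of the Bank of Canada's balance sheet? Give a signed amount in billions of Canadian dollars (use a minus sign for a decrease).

OMO sale (to banks) $90 billion: a Bank of Canada asset is shed → −$90B.
Currency withdrawal $267 billion: only the composition of liabilities changes → 0.
Discount-window repayment $200 billion: a Bank of Canada asset is shed → −$200B.
Government account inflow $434 billion: only the composition of liabilities changes → 0.
Net: −90 + 0 − 200 + 0 = -$290 billion.

-$290 billion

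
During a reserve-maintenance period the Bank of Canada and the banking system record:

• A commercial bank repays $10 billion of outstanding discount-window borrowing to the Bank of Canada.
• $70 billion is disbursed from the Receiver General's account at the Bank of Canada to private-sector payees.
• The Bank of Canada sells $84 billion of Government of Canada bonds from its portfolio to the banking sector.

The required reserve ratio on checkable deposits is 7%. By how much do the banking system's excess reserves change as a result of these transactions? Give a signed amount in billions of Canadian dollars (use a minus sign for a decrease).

Discount-window repayment $10 billion: reserves −$10B, deposits 0.
Government spending $70 billion: reserves +$70B, deposits +$70B.
OMO sale (to banks) $84 billion: reserves −$84B, deposits 0.
Totals: Δreserves = −$24B, Δdeposits = +$70B.
Δrequired reserves = 7% × +$70B = +$4.9B.
Δexcess reserves = Δreserves − Δrequired = −$24B − (+$4.9B) = -$28.9 billion.

-$28.9 billion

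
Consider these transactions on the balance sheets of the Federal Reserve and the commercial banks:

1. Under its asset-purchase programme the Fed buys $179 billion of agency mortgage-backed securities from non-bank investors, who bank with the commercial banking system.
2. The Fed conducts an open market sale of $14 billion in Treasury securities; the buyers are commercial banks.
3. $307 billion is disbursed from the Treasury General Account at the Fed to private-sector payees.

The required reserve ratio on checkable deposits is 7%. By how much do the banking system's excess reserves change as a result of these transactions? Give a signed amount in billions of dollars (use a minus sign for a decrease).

+$437.98 billion

Asset purchase (from non-banks) $179 billion: reserves +$179B, deposits +$179B.
OMO sale (to banks) $14 billion: reserves −$14B, deposits 0.
Government spending $307 billion: reserves +$307B, deposits +$307B.
Totals: Δreserves = +$472B, Δdeposits = +$486B.
Δrequired reserves = 7% × +$486B = +$34.02B.
Δexcess reserves = Δreserves − Δrequired = +$472B − (+$34.02B) = +$437.98 billion.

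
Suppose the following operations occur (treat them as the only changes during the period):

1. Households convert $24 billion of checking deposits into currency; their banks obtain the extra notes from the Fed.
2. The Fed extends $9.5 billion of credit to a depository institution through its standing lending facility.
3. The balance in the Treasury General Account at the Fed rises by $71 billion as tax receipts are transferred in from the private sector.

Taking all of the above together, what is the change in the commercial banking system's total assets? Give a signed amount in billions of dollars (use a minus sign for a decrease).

Fed balance sheet:
  Assets:      Loans to banks +$9.5B
  Liabilities: Bank reserves −$85.5B, Currency in circulation +$24B, Government deposits +$71B
Commercial banking system:
  Assets:      Reserves at CB −$85.5B
  Liabilities: Checkable deposits −$95B, Borrowings from CB +$9.5B
Change in total bank assets = -$85.5 billion.

-$85.5 billion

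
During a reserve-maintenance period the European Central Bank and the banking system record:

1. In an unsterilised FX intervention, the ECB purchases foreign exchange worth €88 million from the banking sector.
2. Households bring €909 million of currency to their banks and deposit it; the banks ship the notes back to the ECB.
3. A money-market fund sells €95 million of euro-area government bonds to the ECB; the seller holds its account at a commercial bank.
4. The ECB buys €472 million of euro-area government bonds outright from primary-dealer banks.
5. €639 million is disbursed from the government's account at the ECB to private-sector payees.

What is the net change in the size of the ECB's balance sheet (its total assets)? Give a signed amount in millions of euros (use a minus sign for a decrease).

ECB balance sheet:
  Assets:      Securities +€567M, Foreign assets +€88M
  Liabilities: Bank reserves +€2203M, Currency in circulation −€909M, Government deposits −€639M
Commercial banking system:
  Assets:      Reserves at CB +€2203M, Securities −€472M, Foreign assets −€88M
  Liabilities: Checkable deposits +€1643M
Change in total ECB assets = +€655 million.

+€655 million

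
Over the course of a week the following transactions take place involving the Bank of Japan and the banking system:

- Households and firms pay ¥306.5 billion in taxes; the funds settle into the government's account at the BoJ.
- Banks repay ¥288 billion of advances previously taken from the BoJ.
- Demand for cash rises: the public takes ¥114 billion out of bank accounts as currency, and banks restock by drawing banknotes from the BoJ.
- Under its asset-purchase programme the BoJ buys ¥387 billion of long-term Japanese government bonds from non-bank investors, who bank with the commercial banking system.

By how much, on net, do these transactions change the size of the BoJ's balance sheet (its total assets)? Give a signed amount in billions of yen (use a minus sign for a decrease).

BoJ balance sheet:
  Assets:      Securities +¥387B, Loans to banks −¥288B
  Liabilities: Bank reserves −¥321.5B, Currency in circulation +¥114B, Government deposits +¥306.5B
Commercial banking system:
  Assets:      Reserves at CB −¥321.5B
  Liabilities: Checkable deposits −¥33.5B, Borrowings from CB −¥288B
Change in total BoJ assets = +¥99 billion.

+¥99 billion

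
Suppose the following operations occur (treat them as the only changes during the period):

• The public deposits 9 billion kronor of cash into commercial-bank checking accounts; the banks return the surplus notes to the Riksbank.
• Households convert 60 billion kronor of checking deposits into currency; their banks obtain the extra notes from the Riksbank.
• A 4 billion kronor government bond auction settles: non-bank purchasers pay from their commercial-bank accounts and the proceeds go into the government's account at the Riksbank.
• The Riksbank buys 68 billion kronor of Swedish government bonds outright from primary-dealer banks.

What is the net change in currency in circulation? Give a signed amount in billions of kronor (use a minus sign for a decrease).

Currency deposit 9 billion kronor: notes return to the central bank → −9B.
Currency withdrawal 60 billion kronor: notes leave the central bank → +60B.
Government account inflow 4 billion kronor: no currency enters or leaves circulation → 0.
OMO purchase (from banks) 68 billion kronor: no currency enters or leaves circulation → 0.
Net: −9 + 60 + 0 + 0 = +51 billion.

+51 billion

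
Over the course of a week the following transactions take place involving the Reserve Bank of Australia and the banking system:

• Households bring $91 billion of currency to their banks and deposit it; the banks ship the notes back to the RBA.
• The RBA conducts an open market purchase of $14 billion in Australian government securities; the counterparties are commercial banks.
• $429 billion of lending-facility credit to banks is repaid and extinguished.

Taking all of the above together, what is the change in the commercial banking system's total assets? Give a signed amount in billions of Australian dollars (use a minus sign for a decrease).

-$338 billion

RBA balance sheet:
  Assets:      Securities +$14B, Loans to banks −$429B
  Liabilities: Bank reserves −$324B, Currency in circulation −$91B
Commercial banking system:
  Assets:      Reserves at CB −$324B, Securities −$14B
  Liabilities: Checkable deposits +$91B, Borrowings from CB −$429B
Change in total bank assets = -$338 billion.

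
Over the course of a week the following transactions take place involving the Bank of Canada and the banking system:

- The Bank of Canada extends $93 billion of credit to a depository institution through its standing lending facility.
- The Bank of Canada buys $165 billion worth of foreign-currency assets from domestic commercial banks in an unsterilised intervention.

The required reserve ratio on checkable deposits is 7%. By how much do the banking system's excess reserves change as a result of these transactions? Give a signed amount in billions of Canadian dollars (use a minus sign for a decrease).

Discount-window loan $93 billion: reserves +$93B, deposits 0.
FX purchase $165 billion: reserves +$165B, deposits 0.
Totals: Δreserves = +$258B, Δdeposits = 0.
Δrequired reserves = 7% × 0 = 0.
Δexcess reserves = Δreserves − Δrequired = +$258B − (0) = +$258 billion.

+$258 billion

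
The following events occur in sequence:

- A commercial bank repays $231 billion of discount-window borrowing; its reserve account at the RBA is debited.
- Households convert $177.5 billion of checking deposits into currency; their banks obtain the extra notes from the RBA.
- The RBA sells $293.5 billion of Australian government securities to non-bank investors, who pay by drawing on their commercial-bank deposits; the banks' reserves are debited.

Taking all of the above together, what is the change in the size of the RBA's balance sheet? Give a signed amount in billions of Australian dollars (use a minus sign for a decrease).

Discount-window repayment $231 billion: an RBA asset is shed → −$231B.
Currency withdrawal $177.5 billion: only the composition of liabilities changes → 0.
Asset sale (to non-banks) $293.5 billion: an RBA asset is shed → −$293.5B.
Net: −231 + 0 − 293.5 = -$524.5 billion.

-$524.5 billion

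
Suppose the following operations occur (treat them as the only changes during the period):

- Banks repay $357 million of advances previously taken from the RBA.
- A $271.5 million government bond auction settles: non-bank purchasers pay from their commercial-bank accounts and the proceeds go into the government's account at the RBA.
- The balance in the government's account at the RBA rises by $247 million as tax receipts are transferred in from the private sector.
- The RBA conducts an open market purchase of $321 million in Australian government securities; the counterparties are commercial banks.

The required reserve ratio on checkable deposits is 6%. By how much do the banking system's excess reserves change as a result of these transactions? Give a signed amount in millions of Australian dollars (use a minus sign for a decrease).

-$523.39 million

Discount-window repayment $357 million: reserves −$357M, deposits 0.
Government account inflow $271.5 million: reserves −$271.5M, deposits −$271.5M.
Government account inflow $247 million: reserves −$247M, deposits −$247M.
OMO purchase (from banks) $321 million: reserves +$321M, deposits 0.
Totals: Δreserves = −$554.5M, Δdeposits = −$518.5M.
Δrequired reserves = 6% × −$518.5M = −$31.11M.
Δexcess reserves = Δreserves − Δrequired = −$554.5M − (−$31.11M) = -$523.39 million.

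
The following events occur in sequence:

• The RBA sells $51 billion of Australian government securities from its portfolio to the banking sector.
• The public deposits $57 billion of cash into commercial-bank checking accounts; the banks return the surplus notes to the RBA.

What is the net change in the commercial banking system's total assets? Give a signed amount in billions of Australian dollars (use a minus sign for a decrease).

RBA balance sheet:
  Assets:      Securities −$51B
  Liabilities: Bank reserves +$6B, Currency in circulation −$57B
Commercial banking system:
  Assets:      Reserves at CB +$6B, Securities +$51B
  Liabilities: Checkable deposits +$57B
Change in total bank assets = +$57 billion.

+$57 billion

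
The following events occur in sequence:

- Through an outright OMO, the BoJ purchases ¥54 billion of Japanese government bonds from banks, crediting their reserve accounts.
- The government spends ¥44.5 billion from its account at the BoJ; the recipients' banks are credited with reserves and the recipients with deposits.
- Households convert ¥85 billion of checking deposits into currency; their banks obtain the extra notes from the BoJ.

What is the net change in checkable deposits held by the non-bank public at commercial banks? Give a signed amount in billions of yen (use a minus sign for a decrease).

-¥40.5 billion

OMO purchase (from banks) ¥54 billion: the counterparty is a bank, so public deposits are unchanged → 0.
Government spending ¥44.5 billion: non-bank counterparties' bank balances rise → +¥44.5B.
Currency withdrawal ¥85 billion: non-bank counterparties' bank balances fall → −¥85B.
Net: 0 + 44.5 − 85 = -¥40.5 billion.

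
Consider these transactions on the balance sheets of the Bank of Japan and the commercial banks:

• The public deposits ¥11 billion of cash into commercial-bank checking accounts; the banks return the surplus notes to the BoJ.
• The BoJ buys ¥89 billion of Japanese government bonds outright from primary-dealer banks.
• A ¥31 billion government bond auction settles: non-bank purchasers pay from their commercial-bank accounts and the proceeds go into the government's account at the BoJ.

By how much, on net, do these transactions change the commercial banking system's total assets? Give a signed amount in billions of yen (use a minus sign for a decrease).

BoJ balance sheet:
  Assets:      Securities +¥89B
  Liabilities: Bank reserves +¥69B, Currency in circulation −¥11B, Government deposits +¥31B
Commercial banking system:
  Assets:      Reserves at CB +¥69B, Securities −¥89B
  Liabilities: Checkable deposits −¥20B
Change in total bank assets = -¥20 billion.

-¥20 billion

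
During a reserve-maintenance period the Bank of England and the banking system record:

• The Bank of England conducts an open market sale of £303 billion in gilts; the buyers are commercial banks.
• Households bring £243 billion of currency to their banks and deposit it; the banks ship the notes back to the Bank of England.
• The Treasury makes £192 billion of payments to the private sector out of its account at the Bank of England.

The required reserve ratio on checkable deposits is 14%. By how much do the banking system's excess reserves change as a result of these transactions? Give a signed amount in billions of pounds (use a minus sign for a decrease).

OMO sale (to banks) £303 billion: reserves −£303B, deposits 0.
Currency deposit £243 billion: reserves +£243B, deposits +£243B.
Government spending £192 billion: reserves +£192B, deposits +£192B.
Totals: Δreserves = +£132B, Δdeposits = +£435B.
Δrequired reserves = 14% × +£435B = +£60.9B.
Δexcess reserves = Δreserves − Δrequired = +£132B − (+£60.9B) = +£71.1 billion.

+£71.1 billion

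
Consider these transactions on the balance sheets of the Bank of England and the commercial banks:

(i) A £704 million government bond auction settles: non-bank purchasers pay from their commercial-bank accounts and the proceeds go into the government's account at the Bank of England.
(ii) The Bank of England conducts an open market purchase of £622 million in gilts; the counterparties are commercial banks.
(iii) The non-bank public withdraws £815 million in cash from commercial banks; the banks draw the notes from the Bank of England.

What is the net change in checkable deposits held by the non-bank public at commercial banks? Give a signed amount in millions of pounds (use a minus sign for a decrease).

Bank of England balance sheet:
  Assets:      Securities +£622M
  Liabilities: Bank reserves −£897M, Currency in circulation +£815M, Government deposits +£704M
Commercial banking system:
  Assets:      Reserves at CB −£897M, Securities −£622M
  Liabilities: Checkable deposits −£1519M
So the change in checkable deposits held by the non-bank public at commercial banks is -£1519 million.

-£1519 million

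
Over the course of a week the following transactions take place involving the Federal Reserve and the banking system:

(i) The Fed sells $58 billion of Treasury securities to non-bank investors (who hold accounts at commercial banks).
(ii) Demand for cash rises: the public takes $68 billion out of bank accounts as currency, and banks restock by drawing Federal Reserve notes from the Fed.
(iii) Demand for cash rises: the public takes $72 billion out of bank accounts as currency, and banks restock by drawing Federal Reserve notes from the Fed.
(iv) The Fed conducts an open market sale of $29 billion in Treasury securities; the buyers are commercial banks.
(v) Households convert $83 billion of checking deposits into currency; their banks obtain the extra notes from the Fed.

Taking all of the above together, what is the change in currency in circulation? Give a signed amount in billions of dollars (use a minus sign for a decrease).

Asset sale (to non-banks) $58 billion: no currency enters or leaves circulation → 0.
Currency withdrawal $68 billion: notes leave the central bank → +$68B.
Currency withdrawal $72 billion: notes leave the central bank → +$72B.
OMO sale (to banks) $29 billion: no currency enters or leaves circulation → 0.
Currency withdrawal $83 billion: notes leave the central bank → +$83B.
Net: 0 + 68 + 72 + 0 + 83 = +$223 billion.

+$223 billion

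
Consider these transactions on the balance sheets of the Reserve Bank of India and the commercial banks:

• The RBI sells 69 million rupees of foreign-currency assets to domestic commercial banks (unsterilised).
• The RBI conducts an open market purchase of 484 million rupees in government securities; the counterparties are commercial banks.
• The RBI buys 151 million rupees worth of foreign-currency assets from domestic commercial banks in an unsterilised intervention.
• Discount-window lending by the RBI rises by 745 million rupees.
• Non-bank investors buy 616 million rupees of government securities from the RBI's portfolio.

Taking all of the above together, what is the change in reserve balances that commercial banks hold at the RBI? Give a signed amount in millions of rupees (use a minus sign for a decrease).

RBI balance sheet:
  Assets:      Securities −132M, Loans to banks +745M, Foreign assets +82M
  Liabilities: Bank reserves +695M
Commercial banking system:
  Assets:      Reserves at CB +695M, Securities −484M, Foreign assets −82M
  Liabilities: Checkable deposits −616M, Borrowings from CB +745M
So the change in reserve balances that commercial banks hold at the RBI is +695 million.

+695 million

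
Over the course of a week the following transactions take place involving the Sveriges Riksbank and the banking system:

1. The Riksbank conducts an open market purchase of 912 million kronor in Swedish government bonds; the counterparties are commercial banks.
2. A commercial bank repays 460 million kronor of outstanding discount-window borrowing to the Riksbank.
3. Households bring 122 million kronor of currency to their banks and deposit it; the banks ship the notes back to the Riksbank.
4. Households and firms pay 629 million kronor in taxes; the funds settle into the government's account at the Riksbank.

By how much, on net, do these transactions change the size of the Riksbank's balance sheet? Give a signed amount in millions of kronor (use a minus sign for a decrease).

+452 million

Riksbank balance sheet:
  Assets:      Securities +912M, Loans to banks −460M
  Liabilities: Bank reserves −55M, Currency in circulation −122M, Government deposits +629M
Commercial banking system:
  Assets:      Reserves at CB −55M, Securities −912M
  Liabilities: Checkable deposits −507M, Borrowings from CB −460M
Change in total Riksbank assets = +452 million.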